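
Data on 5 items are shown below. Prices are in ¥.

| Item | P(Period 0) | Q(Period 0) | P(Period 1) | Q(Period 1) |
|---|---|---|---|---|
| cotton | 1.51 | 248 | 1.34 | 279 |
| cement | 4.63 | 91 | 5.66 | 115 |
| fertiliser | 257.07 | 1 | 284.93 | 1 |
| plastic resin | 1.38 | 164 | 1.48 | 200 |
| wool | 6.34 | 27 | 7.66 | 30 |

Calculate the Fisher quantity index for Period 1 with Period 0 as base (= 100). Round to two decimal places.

Laspeyres component (base-period weights):
ΣP(Period 0)Q(Period 1) = 1.51×279 + 4.63×115 + 257.07×1 + 1.38×200 + 6.34×30 = 421.29 + 532.45 + 257.07 + 276 + 190.2 = 1677.01
ΣP(Period 0)Q(Period 0) = 1.51×248 + 4.63×91 + 257.07×1 + 1.38×164 + 6.34×27 = 374.48 + 421.33 + 257.07 + 226.32 + 171.18 = 1450.38
L = 1677.01 / 1450.38 × 100 = 115.6256
Paasche component (current-period weights):
ΣP(Period 1)Q(Period 1) = 1.34×279 + 5.66×115 + 284.93×1 + 1.48×200 + 7.66×30 = 373.86 + 650.9 + 284.93 + 296 + 229.8 = 1835.49
ΣP(Period 1)Q(Period 0) = 1.34×248 + 5.66×91 + 284.93×1 + 1.48×164 + 7.66×27 = 332.32 + 515.06 + 284.93 + 242.72 + 206.82 = 1581.85
P = 1835.49 / 1581.85 × 100 = 116.0344
Fisher = √(L × P) = √(115.6256 × 116.0344) = 115.8298

115.83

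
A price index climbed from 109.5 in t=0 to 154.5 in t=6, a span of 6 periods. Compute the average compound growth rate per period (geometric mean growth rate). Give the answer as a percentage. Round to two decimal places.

Growth factor = (154.5/109.5)^(1/6) = (1.410959)^(1/6) = 1.059056
Growth rate = 1.059056 − 1 = 0.059056 = 5.9056%

5.91%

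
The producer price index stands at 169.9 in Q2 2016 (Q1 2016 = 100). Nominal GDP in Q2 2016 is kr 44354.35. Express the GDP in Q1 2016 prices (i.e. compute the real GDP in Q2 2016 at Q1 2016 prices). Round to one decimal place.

26106.2

Real = Nominal ÷ (Index/100) = 44354.35 ÷ (169.9/100)
     = 44354.35 ÷ 1.699 = 26106.1507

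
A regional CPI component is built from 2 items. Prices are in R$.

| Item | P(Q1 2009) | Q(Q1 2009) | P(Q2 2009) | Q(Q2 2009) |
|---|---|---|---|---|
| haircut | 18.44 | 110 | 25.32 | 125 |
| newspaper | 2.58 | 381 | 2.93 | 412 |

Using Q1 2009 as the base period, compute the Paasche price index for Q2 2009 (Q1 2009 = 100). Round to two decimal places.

Paasche price index uses current-period quantities as weights.
ΣP(Q2 2009)·Q(Q2 2009) = 25.32×125 + 2.93×412 = 3165 + 1207.16 = 4372.16
ΣP(Q1 2009)·Q(Q2 2009) = 18.44×125 + 2.58×412 = 2305 + 1062.96 = 3367.96
Index = 4372.16 / 3367.96 × 100 = 129.8163

129.82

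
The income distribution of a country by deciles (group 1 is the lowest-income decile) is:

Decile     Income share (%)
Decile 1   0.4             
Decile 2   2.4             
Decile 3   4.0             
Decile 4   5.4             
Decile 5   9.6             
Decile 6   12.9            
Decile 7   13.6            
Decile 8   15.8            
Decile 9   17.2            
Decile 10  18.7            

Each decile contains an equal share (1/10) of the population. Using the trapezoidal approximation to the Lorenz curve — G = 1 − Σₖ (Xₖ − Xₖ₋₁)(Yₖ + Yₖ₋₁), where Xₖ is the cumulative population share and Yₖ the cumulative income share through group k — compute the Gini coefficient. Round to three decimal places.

Cumulative income shares Yₖ: 0.0040, 0.0280, 0.0680, 0.1220, 0.2180, 0.3470, 0.4830, 0.6410, 0.8130, 1.0000
Σ (Xₖ−Xₖ₋₁)(Yₖ+Yₖ₋₁) = (1/10)(0.0040+0.0000) + (1/10)(0.0280+0.0040) + (1/10)(0.0680+0.0280) + (1/10)(0.1220+0.0680) + (1/10)(0.2180+0.1220) + (1/10)(0.3470+0.2180) + (1/10)(0.4830+0.3470) + (1/10)(0.6410+0.4830) + (1/10)(0.8130+0.6410) + (1/10)(1.0000+0.8130)
  = 0.0004 + 0.0032 + 0.0096 + 0.0190 + 0.0340 + 0.0565 + 0.0830 + 0.1124 + 0.1454 + 0.1813 = 0.6448
G = 1 − 0.6448 = 0.3552

0.355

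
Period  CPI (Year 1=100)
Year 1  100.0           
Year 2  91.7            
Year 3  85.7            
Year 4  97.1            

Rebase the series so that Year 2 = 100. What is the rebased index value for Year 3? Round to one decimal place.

Rebased(Year 3) = 85.7 / 91.7 × 100 = 93.4569

93.5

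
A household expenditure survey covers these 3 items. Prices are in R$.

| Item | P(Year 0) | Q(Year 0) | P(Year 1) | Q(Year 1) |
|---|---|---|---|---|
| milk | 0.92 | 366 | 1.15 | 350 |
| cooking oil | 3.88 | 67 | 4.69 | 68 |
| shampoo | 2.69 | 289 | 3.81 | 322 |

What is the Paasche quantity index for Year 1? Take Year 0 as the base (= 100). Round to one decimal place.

Paasche quantity index uses current-period prices as weights.
ΣP(Year 1)·Q(Year 1) = 1.15×350 + 4.69×68 + 3.81×322 = 402.5 + 318.92 + 1226.82 = 1948.24
ΣP(Year 1)·Q(Year 0) = 1.15×366 + 4.69×67 + 3.81×289 = 420.9 + 314.23 + 1101.09 = 1836.22
Index = 1948.24 / 1836.22 × 100 = 106.1006

106.1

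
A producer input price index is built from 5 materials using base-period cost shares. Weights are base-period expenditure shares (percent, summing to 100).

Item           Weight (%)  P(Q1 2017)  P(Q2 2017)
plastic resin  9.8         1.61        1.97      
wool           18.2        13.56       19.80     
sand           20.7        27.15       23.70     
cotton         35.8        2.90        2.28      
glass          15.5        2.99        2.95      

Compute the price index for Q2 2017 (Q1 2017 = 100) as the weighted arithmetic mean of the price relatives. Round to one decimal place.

plastic resin: 9.8 × (1.97/1.61) = 9.8 × 1.223602 = 11.9913
wool: 18.2 × (19.80/13.56) = 18.2 × 1.460177 = 26.5752
sand: 20.7 × (23.70/27.15) = 20.7 × 0.872928 = 18.0696
cotton: 35.8 × (2.28/2.90) = 35.8 × 0.786207 = 28.1462
glass: 15.5 × (2.95/2.99) = 15.5 × 0.986622 = 15.2926
Index = Σ wᵢ·(p₁ᵢ/p₀ᵢ) = 11.9913 + 26.5752 + 18.0696 + 28.1462 + 15.2926 = 100.0750

100.1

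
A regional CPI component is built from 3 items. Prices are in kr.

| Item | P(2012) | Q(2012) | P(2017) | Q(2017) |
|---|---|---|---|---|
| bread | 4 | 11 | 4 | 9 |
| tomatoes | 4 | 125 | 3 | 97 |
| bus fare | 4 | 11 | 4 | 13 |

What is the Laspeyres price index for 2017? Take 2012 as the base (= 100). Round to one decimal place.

78.7

Laspeyres price index uses base-period quantities as weights.
ΣP(2017)·Q(2012) = 4×11 + 3×125 + 4×11 = 44 + 375 + 44 = 463
ΣP(2012)·Q(2012) = 4×11 + 4×125 + 4×11 = 44 + 500 + 44 = 588
Index = 463 / 588 × 100 = 78.7415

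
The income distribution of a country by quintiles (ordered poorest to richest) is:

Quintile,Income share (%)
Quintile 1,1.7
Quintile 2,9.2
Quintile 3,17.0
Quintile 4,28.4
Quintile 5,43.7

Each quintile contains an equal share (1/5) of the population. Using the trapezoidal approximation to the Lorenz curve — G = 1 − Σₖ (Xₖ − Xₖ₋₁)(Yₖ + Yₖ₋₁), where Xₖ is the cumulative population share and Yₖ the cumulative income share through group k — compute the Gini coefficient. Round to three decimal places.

0.413

Cumulative income shares Yₖ: 0.0170, 0.1090, 0.2790, 0.5630, 1.0000
Σ (Xₖ−Xₖ₋₁)(Yₖ+Yₖ₋₁) = (1/5)(0.0170+0.0000) + (1/5)(0.1090+0.0170) + (1/5)(0.2790+0.1090) + (1/5)(0.5630+0.2790) + (1/5)(1.0000+0.5630)
  = 0.0034 + 0.0252 + 0.0776 + 0.1684 + 0.3126 = 0.5872
G = 1 − 0.5872 = 0.4128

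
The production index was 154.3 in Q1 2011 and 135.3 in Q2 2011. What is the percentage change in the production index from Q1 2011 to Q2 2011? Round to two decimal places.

Change = (135.3 − 154.3) / 154.3 × 100
       = -19.0 / 154.3 × 100 = -12.3137%

-12.31%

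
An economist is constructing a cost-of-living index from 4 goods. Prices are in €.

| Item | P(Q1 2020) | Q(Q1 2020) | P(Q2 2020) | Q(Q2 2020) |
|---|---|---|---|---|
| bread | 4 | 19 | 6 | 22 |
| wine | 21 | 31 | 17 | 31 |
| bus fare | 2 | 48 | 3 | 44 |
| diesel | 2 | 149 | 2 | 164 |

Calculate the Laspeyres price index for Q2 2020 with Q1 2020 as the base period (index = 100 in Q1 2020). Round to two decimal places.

Laspeyres price index uses base-period quantities as weights.
ΣP(Q2 2020)·Q(Q1 2020) = 6×19 + 17×31 + 3×48 + 2×149 = 114 + 527 + 144 + 298 = 1083
ΣP(Q1 2020)·Q(Q1 2020) = 4×19 + 21×31 + 2×48 + 2×149 = 76 + 651 + 96 + 298 = 1121
Index = 1083 / 1121 × 100 = 96.6102

96.61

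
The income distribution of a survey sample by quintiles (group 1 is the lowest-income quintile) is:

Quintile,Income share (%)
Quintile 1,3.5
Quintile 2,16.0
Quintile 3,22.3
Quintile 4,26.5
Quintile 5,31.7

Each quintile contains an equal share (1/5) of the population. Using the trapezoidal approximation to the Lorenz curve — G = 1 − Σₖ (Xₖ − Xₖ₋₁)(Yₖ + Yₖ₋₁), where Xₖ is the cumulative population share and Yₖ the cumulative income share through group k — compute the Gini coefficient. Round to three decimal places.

0.268

Cumulative income shares Yₖ: 0.0350, 0.1950, 0.4180, 0.6830, 1.0000
Σ (Xₖ−Xₖ₋₁)(Yₖ+Yₖ₋₁) = (1/5)(0.0350+0.0000) + (1/5)(0.1950+0.0350) + (1/5)(0.4180+0.1950) + (1/5)(0.6830+0.4180) + (1/5)(1.0000+0.6830)
  = 0.0070 + 0.0460 + 0.1226 + 0.2202 + 0.3366 = 0.7324
G = 1 − 0.7324 = 0.2676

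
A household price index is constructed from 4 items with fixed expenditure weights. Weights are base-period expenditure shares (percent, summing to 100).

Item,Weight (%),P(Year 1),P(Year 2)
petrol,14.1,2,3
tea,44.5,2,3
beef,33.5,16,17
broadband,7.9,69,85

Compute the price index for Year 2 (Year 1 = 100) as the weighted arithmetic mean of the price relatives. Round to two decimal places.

133.23

petrol: 14.1 × (3/2) = 14.1 × 1.500000 = 21.1500
tea: 44.5 × (3/2) = 44.5 × 1.500000 = 66.7500
beef: 33.5 × (17/16) = 33.5 × 1.062500 = 35.5938
broadband: 7.9 × (85/69) = 7.9 × 1.231884 = 9.7319
Index = Σ wᵢ·(p₁ᵢ/p₀ᵢ) = 21.1500 + 66.7500 + 35.5938 + 9.7319 = 133.2256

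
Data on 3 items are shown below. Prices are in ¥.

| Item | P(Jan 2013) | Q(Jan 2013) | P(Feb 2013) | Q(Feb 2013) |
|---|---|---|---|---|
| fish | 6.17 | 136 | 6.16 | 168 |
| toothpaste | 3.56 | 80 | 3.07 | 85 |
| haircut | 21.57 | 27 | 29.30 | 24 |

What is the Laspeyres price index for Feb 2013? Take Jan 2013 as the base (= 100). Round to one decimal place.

Laspeyres price index uses base-period quantities as weights.
ΣP(Feb 2013)·Q(Jan 2013) = 6.16×136 + 3.07×80 + 29.30×27 = 837.76 + 245.6 + 791.1 = 1874.46
ΣP(Jan 2013)·Q(Jan 2013) = 6.17×136 + 3.56×80 + 21.57×27 = 839.12 + 284.8 + 582.39 = 1706.31
Index = 1874.46 / 1706.31 × 100 = 109.8546

109.9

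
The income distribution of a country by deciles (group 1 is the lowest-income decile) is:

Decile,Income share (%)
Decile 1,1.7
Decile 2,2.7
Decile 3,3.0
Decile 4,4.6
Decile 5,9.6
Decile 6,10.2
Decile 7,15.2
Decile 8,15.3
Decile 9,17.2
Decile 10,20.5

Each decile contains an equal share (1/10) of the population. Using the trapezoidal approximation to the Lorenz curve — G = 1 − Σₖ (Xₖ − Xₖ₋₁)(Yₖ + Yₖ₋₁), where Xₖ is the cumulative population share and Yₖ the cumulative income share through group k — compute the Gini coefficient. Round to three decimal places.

0.365

Cumulative income shares Yₖ: 0.0170, 0.0440, 0.0740, 0.1200, 0.2160, 0.3180, 0.4700, 0.6230, 0.7950, 1.0000
Σ (Xₖ−Xₖ₋₁)(Yₖ+Yₖ₋₁) = (1/10)(0.0170+0.0000) + (1/10)(0.0440+0.0170) + (1/10)(0.0740+0.0440) + (1/10)(0.1200+0.0740) + (1/10)(0.2160+0.1200) + (1/10)(0.3180+0.2160) + (1/10)(0.4700+0.3180) + (1/10)(0.6230+0.4700) + (1/10)(0.7950+0.6230) + (1/10)(1.0000+0.7950)
  = 0.0017 + 0.0061 + 0.0118 + 0.0194 + 0.0336 + 0.0534 + 0.0788 + 0.1093 + 0.1418 + 0.1795 = 0.6354
G = 1 − 0.6354 = 0.3646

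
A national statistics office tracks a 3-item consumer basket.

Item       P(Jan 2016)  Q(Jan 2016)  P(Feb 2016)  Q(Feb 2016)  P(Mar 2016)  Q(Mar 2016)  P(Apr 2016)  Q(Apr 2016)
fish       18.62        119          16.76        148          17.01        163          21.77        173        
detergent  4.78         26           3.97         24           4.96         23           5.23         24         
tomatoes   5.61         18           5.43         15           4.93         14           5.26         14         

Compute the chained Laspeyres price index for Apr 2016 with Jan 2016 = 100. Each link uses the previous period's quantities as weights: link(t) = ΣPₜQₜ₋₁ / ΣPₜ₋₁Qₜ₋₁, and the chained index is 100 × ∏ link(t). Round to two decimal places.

116.16

Link Jan 2016→Feb 2016:
ΣP(Feb 2016)Q(Jan 2016) = 16.76×119 + 3.97×26 + 5.43×18 = 1994.44 + 103.22 + 97.74 = 2195.4
ΣP(Jan 2016)Q(Jan 2016) = 18.62×119 + 4.78×26 + 5.61×18 = 2215.78 + 124.28 + 100.98 = 2441.04
link = 2195.4/2441.04 = 0.899371
Link Feb 2016→Mar 2016:
ΣP(Mar 2016)Q(Feb 2016) = 17.01×148 + 4.96×24 + 4.93×15 = 2517.48 + 119.04 + 73.95 = 2710.47
ΣP(Feb 2016)Q(Feb 2016) = 16.76×148 + 3.97×24 + 5.43×15 = 2480.48 + 95.28 + 81.45 = 2657.21
link = 2710.47/2657.21 = 1.020044
Link Mar 2016→Apr 2016:
ΣP(Apr 2016)Q(Mar 2016) = 21.77×163 + 5.23×23 + 5.26×14 = 3548.51 + 120.29 + 73.64 = 3742.44
ΣP(Mar 2016)Q(Mar 2016) = 17.01×163 + 4.96×23 + 4.93×14 = 2772.63 + 114.08 + 69.02 = 2955.73
link = 3742.44/2955.73 = 1.266164
Chained index = 100 × 0.899371 × 1.020044 × 1.266164 = 116.1576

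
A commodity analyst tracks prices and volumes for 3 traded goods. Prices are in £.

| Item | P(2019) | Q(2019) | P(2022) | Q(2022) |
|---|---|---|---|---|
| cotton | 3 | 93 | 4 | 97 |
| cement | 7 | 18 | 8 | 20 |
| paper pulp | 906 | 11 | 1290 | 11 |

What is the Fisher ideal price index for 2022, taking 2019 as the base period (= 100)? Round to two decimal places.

141.78

Laspeyres component (base-period weights):
ΣP(2022)Q(2019) = 4×93 + 8×18 + 1290×11 = 372 + 144 + 14190 = 14706
ΣP(2019)Q(2019) = 3×93 + 7×18 + 906×11 = 279 + 126 + 9966 = 10371
L = 14706 / 10371 × 100 = 141.7992
Paasche component (current-period weights):
ΣP(2022)Q(2022) = 4×97 + 8×20 + 1290×11 = 388 + 160 + 14190 = 14738
ΣP(2019)Q(2022) = 3×97 + 7×20 + 906×11 = 291 + 140 + 9966 = 10397
P = 14738 / 10397 × 100 = 141.7524
Fisher = √(L × P) = √(141.7992 × 141.7524) = 141.7758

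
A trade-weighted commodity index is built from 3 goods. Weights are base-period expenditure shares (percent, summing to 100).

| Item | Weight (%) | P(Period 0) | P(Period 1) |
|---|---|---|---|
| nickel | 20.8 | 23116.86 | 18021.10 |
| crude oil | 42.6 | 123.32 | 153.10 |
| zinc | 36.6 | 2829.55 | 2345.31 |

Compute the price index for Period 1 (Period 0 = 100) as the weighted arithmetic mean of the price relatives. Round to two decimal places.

nickel: 20.8 × (18021.10/23116.86) = 20.8 × 0.779565 = 16.2150
crude oil: 42.6 × (153.10/123.32) = 42.6 × 1.241486 = 52.8873
zinc: 36.6 × (2345.31/2829.55) = 36.6 × 0.828863 = 30.3364
Index = Σ wᵢ·(p₁ᵢ/p₀ᵢ) = 16.2150 + 52.8873 + 30.3364 = 99.4386

99.44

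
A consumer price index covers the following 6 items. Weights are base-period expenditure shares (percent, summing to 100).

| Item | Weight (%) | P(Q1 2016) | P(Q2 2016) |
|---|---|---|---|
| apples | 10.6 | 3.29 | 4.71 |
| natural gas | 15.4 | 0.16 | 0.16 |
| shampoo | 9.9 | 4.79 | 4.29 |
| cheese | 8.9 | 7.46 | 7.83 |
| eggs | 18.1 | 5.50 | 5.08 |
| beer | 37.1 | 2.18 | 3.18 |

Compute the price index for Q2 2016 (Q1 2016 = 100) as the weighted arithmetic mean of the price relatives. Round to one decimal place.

119.6

apples: 10.6 × (4.71/3.29) = 10.6 × 1.431611 = 15.1751
natural gas: 15.4 × (0.16/0.16) = 15.4 × 1.000000 = 15.4000
shampoo: 9.9 × (4.29/4.79) = 9.9 × 0.895616 = 8.8666
cheese: 8.9 × (7.83/7.46) = 8.9 × 1.049598 = 9.3414
eggs: 18.1 × (5.08/5.50) = 18.1 × 0.923636 = 16.7178
beer: 37.1 × (3.18/2.18) = 37.1 × 1.458716 = 54.1183
Index = Σ wᵢ·(p₁ᵢ/p₀ᵢ) = 15.1751 + 15.4000 + 8.8666 + 9.3414 + 16.7178 + 54.1183 = 119.6193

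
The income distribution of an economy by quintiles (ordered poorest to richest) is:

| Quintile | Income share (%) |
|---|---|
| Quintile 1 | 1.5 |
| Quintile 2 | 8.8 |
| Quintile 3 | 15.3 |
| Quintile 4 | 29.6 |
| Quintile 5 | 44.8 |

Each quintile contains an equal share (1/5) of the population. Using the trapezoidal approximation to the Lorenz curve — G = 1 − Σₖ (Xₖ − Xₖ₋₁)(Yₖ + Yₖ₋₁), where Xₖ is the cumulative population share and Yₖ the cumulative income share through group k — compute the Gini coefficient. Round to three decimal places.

0.430

Cumulative income shares Yₖ: 0.0150, 0.1030, 0.2560, 0.5520, 1.0000
Σ (Xₖ−Xₖ₋₁)(Yₖ+Yₖ₋₁) = (1/5)(0.0150+0.0000) + (1/5)(0.1030+0.0150) + (1/5)(0.2560+0.1030) + (1/5)(0.5520+0.2560) + (1/5)(1.0000+0.5520)
  = 0.0030 + 0.0236 + 0.0718 + 0.1616 + 0.3104 = 0.5704
G = 1 − 0.5704 = 0.4296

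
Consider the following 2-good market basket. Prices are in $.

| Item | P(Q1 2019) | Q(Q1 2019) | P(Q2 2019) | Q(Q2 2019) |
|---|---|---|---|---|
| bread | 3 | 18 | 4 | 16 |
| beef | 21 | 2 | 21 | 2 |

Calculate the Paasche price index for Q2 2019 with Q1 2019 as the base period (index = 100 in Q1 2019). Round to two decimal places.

117.78

Paasche price index uses current-period quantities as weights.
ΣP(Q2 2019)·Q(Q2 2019) = 4×16 + 21×2 = 64 + 42 = 106
ΣP(Q1 2019)·Q(Q2 2019) = 3×16 + 21×2 = 48 + 42 = 90
Index = 106 / 90 × 100 = 117.7778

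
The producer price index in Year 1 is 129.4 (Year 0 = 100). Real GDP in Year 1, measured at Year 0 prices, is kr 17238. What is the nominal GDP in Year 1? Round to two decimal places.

Nominal = Real × (Index/100) = 17238 × (129.4/100)
        = 17238 × 1.294 = 22305.9720

22305.97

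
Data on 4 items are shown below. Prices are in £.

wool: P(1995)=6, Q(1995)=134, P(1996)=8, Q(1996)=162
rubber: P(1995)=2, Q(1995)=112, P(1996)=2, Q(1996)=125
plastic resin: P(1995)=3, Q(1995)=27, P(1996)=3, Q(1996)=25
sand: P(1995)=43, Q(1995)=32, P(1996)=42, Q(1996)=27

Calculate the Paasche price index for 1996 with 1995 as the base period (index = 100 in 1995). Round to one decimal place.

Paasche price index uses current-period quantities as weights.
ΣP(1996)·Q(1996) = 8×162 + 2×125 + 3×25 + 42×27 = 1296 + 250 + 75 + 1134 = 2755
ΣP(1995)·Q(1996) = 6×162 + 2×125 + 3×25 + 43×27 = 972 + 250 + 75 + 1161 = 2458
Index = 2755 / 2458 × 100 = 112.0830

112.1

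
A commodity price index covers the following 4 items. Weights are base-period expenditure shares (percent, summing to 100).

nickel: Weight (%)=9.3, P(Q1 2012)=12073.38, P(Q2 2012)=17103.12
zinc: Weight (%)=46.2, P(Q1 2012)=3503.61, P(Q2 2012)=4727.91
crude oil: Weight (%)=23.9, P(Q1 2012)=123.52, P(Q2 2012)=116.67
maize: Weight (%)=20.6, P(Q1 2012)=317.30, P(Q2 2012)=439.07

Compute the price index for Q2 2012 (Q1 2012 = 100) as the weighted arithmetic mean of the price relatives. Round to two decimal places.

126.60

nickel: 9.3 × (17103.12/12073.38) = 9.3 × 1.416598 = 13.1744
zinc: 46.2 × (4727.91/3503.61) = 46.2 × 1.349440 = 62.3441
crude oil: 23.9 × (116.67/123.52) = 23.9 × 0.944543 = 22.5746
maize: 20.6 × (439.07/317.30) = 20.6 × 1.383769 = 28.5056
Index = Σ wᵢ·(p₁ᵢ/p₀ᵢ) = 13.1744 + 62.3441 + 22.5746 + 28.5056 = 126.5987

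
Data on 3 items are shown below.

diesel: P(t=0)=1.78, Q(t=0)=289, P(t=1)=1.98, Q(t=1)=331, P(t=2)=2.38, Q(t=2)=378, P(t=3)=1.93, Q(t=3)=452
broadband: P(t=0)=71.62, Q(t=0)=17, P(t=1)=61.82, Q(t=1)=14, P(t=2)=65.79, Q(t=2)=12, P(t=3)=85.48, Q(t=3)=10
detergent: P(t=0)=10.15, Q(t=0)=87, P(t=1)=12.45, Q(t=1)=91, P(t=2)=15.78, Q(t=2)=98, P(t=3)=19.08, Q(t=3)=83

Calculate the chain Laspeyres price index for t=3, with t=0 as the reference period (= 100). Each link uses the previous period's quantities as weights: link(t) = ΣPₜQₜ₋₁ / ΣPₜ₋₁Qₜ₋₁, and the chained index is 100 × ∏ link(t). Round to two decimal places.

137.41

Link t=0→t=1:
ΣP(t=1)Q(t=0) = 1.98×289 + 61.82×17 + 12.45×87 = 572.22 + 1050.94 + 1083.15 = 2706.31
ΣP(t=0)Q(t=0) = 1.78×289 + 71.62×17 + 10.15×87 = 514.42 + 1217.54 + 883.05 = 2615.01
link = 2706.31/2615.01 = 1.034914
Link t=1→t=2:
ΣP(t=2)Q(t=1) = 2.38×331 + 65.79×14 + 15.78×91 = 787.78 + 921.06 + 1435.98 = 3144.82
ΣP(t=1)Q(t=1) = 1.98×331 + 61.82×14 + 12.45×91 = 655.38 + 865.48 + 1132.95 = 2653.81
link = 3144.82/2653.81 = 1.185021
Link t=2→t=3:
ΣP(t=3)Q(t=2) = 1.93×378 + 85.48×12 + 19.08×98 = 729.54 + 1025.76 + 1869.84 = 3625.14
ΣP(t=2)Q(t=2) = 2.38×378 + 65.79×12 + 15.78×98 = 899.64 + 789.48 + 1546.44 = 3235.56
link = 3625.14/3235.56 = 1.120406
Chained index = 100 × 1.034914 × 1.185021 × 1.120406 = 137.4059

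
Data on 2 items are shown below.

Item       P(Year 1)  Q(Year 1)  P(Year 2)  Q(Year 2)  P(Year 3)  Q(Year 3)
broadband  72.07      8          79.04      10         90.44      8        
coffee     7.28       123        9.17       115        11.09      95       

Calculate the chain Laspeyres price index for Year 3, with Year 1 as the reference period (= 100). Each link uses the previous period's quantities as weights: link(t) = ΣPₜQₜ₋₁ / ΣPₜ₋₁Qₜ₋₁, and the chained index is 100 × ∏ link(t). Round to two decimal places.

Link Year 1→Year 2:
ΣP(Year 2)Q(Year 1) = 79.04×8 + 9.17×123 = 632.32 + 1127.91 = 1760.23
ΣP(Year 1)Q(Year 1) = 72.07×8 + 7.28×123 = 576.56 + 895.44 = 1472
link = 1760.23/1472 = 1.195808
Link Year 2→Year 3:
ΣP(Year 3)Q(Year 2) = 90.44×10 + 11.09×115 = 904.4 + 1275.35 = 2179.75
ΣP(Year 2)Q(Year 2) = 79.04×10 + 9.17×115 = 790.4 + 1054.55 = 1844.95
link = 2179.75/1844.95 = 1.181468
Chained index = 100 × 1.195808 × 1.181468 = 141.2810

141.28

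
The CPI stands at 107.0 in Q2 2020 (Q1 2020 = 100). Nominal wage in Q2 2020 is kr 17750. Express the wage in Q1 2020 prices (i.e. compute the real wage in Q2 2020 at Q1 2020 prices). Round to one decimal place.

Real = Nominal ÷ (Index/100) = 17750 ÷ (107.0/100)
     = 17750 ÷ 1.070 = 16588.7850

16588.8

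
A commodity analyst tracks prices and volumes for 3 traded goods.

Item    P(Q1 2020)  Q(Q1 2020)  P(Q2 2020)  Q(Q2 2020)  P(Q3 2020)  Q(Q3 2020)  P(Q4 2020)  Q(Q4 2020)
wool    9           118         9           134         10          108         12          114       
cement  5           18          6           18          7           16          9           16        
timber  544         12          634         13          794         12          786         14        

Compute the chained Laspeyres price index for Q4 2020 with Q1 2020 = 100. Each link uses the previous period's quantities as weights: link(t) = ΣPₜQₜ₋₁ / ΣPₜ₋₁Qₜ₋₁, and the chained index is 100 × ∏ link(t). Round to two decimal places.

Link Q1 2020→Q2 2020:
ΣP(Q2 2020)Q(Q1 2020) = 9×118 + 6×18 + 634×12 = 1062 + 108 + 7608 = 8778
ΣP(Q1 2020)Q(Q1 2020) = 9×118 + 5×18 + 544×12 = 1062 + 90 + 6528 = 7680
link = 8778/7680 = 1.142969
Link Q2 2020→Q3 2020:
ΣP(Q3 2020)Q(Q2 2020) = 10×134 + 7×18 + 794×13 = 1340 + 126 + 10322 = 11788
ΣP(Q2 2020)Q(Q2 2020) = 9×134 + 6×18 + 634×13 = 1206 + 108 + 8242 = 9556
link = 11788/9556 = 1.233571
Link Q3 2020→Q4 2020:
ΣP(Q4 2020)Q(Q3 2020) = 12×108 + 9×16 + 786×12 = 1296 + 144 + 9432 = 10872
ΣP(Q3 2020)Q(Q3 2020) = 10×108 + 7×16 + 794×12 = 1080 + 112 + 9528 = 10720
link = 10872/10720 = 1.014179
Chained index = 100 × 1.142969 × 1.233571 × 1.014179 = 142.9924

142.99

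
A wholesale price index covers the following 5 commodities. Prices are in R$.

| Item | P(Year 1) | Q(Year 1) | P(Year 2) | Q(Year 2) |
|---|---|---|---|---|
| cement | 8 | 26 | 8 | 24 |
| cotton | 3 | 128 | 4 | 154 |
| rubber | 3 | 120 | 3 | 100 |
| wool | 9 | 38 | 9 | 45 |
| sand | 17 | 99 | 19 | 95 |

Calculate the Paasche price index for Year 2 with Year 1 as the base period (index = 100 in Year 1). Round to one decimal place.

111.6

Paasche price index uses current-period quantities as weights.
ΣP(Year 2)·Q(Year 2) = 8×24 + 4×154 + 3×100 + 9×45 + 19×95 = 192 + 616 + 300 + 405 + 1805 = 3318
ΣP(Year 1)·Q(Year 2) = 8×24 + 3×154 + 3×100 + 9×45 + 17×95 = 192 + 462 + 300 + 405 + 1615 = 2974
Index = 3318 / 2974 × 100 = 111.5669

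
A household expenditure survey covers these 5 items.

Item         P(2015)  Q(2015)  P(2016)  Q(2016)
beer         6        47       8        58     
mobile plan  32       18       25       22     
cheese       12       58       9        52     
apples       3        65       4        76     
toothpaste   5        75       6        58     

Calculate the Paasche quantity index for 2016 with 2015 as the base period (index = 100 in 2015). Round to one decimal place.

103.7

Paasche quantity index uses current-period prices as weights.
ΣP(2016)·Q(2016) = 8×58 + 25×22 + 9×52 + 4×76 + 6×58 = 464 + 550 + 468 + 304 + 348 = 2134
ΣP(2016)·Q(2015) = 8×47 + 25×18 + 9×58 + 4×65 + 6×75 = 376 + 450 + 522 + 260 + 450 = 2058
Index = 2134 / 2058 × 100 = 103.6929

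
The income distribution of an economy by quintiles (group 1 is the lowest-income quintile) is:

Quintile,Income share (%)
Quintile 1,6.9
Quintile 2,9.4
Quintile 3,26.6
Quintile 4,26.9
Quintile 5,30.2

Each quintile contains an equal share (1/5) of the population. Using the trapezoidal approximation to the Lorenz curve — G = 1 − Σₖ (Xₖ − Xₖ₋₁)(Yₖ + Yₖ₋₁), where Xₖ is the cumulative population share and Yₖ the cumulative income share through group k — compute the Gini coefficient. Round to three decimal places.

Cumulative income shares Yₖ: 0.0690, 0.1630, 0.4290, 0.6980, 1.0000
Σ (Xₖ−Xₖ₋₁)(Yₖ+Yₖ₋₁) = (1/5)(0.0690+0.0000) + (1/5)(0.1630+0.0690) + (1/5)(0.4290+0.1630) + (1/5)(0.6980+0.4290) + (1/5)(1.0000+0.6980)
  = 0.0138 + 0.0464 + 0.1184 + 0.2254 + 0.3396 = 0.7436
G = 1 − 0.7436 = 0.2564

0.256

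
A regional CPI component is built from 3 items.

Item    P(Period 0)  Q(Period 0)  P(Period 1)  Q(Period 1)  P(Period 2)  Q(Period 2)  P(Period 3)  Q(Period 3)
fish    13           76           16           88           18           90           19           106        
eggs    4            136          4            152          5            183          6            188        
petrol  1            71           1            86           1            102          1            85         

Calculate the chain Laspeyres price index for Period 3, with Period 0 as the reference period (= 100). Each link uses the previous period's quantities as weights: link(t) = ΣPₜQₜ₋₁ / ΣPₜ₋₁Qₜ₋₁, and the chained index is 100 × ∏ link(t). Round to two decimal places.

145.72

Link Period 0→Period 1:
ΣP(Period 1)Q(Period 0) = 16×76 + 4×136 + 1×71 = 1216 + 544 + 71 = 1831
ΣP(Period 0)Q(Period 0) = 13×76 + 4×136 + 1×71 = 988 + 544 + 71 = 1603
link = 1831/1603 = 1.142233
Link Period 1→Period 2:
ΣP(Period 2)Q(Period 1) = 18×88 + 5×152 + 1×86 = 1584 + 760 + 86 = 2430
ΣP(Period 1)Q(Period 1) = 16×88 + 4×152 + 1×86 = 1408 + 608 + 86 = 2102
link = 2430/2102 = 1.156042
Link Period 2→Period 3:
ΣP(Period 3)Q(Period 2) = 19×90 + 6×183 + 1×102 = 1710 + 1098 + 102 = 2910
ΣP(Period 2)Q(Period 2) = 18×90 + 5×183 + 1×102 = 1620 + 915 + 102 = 2637
link = 2910/2637 = 1.103527
Chained index = 100 × 1.142233 × 1.156042 × 1.103527 = 145.7173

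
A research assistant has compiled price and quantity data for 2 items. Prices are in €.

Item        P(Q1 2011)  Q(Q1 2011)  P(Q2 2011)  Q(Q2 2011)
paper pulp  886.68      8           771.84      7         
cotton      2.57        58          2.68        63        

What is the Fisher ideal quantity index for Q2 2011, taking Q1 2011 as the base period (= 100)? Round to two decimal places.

87.98

Laspeyres component (base-period weights):
ΣP(Q1 2011)Q(Q2 2011) = 886.68×7 + 2.57×63 = 6206.76 + 161.91 = 6368.67
ΣP(Q1 2011)Q(Q1 2011) = 886.68×8 + 2.57×58 = 7093.44 + 149.06 = 7242.5
L = 6368.67 / 7242.5 × 100 = 87.9347
Paasche component (current-period weights):
ΣP(Q2 2011)Q(Q2 2011) = 771.84×7 + 2.68×63 = 5402.88 + 168.84 = 5571.72
ΣP(Q2 2011)Q(Q1 2011) = 771.84×8 + 2.68×58 = 6174.72 + 155.44 = 6330.16
P = 5571.72 / 6330.16 × 100 = 88.0186
Fisher = √(L × P) = √(87.9347 × 88.0186) = 87.9766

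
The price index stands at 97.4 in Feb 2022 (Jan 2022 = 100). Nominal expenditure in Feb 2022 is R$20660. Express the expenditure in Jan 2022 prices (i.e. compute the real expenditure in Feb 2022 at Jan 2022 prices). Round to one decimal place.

21211.5

Real = Nominal ÷ (Index/100) = 20660 ÷ (97.4/100)
     = 20660 ÷ 0.974 = 21211.4990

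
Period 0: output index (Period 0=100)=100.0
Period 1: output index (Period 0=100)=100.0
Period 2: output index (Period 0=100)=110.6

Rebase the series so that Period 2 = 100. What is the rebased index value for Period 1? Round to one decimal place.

Rebased(Period 1) = 100.0 / 110.6 × 100 = 90.4159

90.4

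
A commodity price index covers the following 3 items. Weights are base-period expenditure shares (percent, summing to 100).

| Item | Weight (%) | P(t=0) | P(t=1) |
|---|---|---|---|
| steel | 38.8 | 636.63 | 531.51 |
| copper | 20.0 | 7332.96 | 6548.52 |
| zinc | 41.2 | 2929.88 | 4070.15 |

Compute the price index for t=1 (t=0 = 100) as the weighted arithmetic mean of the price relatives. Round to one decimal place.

steel: 38.8 × (531.51/636.63) = 38.8 × 0.834881 = 32.3934
copper: 20.0 × (6548.52/7332.96) = 20.0 × 0.893025 = 17.8605
zinc: 41.2 × (4070.15/2929.88) = 41.2 × 1.389187 = 57.2345
Index = Σ wᵢ·(p₁ᵢ/p₀ᵢ) = 32.3934 + 17.8605 + 57.2345 = 107.4884

107.5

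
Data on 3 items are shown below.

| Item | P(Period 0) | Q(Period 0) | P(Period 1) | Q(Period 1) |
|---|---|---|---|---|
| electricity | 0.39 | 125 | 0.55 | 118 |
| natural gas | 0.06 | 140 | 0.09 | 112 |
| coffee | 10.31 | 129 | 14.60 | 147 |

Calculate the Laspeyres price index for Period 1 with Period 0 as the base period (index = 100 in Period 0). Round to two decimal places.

141.64

Laspeyres price index uses base-period quantities as weights.
ΣP(Period 1)·Q(Period 0) = 0.55×125 + 0.09×140 + 14.60×129 = 68.75 + 12.6 + 1883.4 = 1964.75
ΣP(Period 0)·Q(Period 0) = 0.39×125 + 0.06×140 + 10.31×129 = 48.75 + 8.4 + 1329.99 = 1387.14
Index = 1964.75 / 1387.14 × 100 = 141.6404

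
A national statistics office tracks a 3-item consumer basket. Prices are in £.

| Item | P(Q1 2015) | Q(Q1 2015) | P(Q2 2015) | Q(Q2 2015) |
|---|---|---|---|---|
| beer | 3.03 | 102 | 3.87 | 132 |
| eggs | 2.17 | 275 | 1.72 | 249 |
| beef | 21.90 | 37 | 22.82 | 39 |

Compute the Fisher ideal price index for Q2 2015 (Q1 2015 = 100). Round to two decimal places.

Laspeyres component (base-period weights):
ΣP(Q2 2015)Q(Q1 2015) = 3.87×102 + 1.72×275 + 22.82×37 = 394.74 + 473 + 844.34 = 1712.08
ΣP(Q1 2015)Q(Q1 2015) = 3.03×102 + 2.17×275 + 21.90×37 = 309.06 + 596.75 + 810.3 = 1716.11
L = 1712.08 / 1716.11 × 100 = 99.7652
Paasche component (current-period weights):
ΣP(Q2 2015)Q(Q2 2015) = 3.87×132 + 1.72×249 + 22.82×39 = 510.84 + 428.28 + 889.98 = 1829.1
ΣP(Q1 2015)Q(Q2 2015) = 3.03×132 + 2.17×249 + 21.90×39 = 399.96 + 540.33 + 854.1 = 1794.39
P = 1829.1 / 1794.39 × 100 = 101.9344
Fisher = √(L × P) = √(99.7652 × 101.9344) = 100.8439

100.84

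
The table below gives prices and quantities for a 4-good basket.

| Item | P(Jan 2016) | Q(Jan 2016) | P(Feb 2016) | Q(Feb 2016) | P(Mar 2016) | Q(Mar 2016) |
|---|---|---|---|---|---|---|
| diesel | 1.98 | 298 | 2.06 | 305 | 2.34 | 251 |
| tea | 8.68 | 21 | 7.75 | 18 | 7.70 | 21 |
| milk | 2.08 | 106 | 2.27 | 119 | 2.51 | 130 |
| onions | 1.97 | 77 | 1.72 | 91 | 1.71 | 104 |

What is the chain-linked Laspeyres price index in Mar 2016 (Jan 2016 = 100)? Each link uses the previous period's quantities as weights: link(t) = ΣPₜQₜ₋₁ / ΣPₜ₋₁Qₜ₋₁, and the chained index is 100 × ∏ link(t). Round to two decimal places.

109.89

Link Jan 2016→Feb 2016:
ΣP(Feb 2016)Q(Jan 2016) = 2.06×298 + 7.75×21 + 2.27×106 + 1.72×77 = 613.88 + 162.75 + 240.62 + 132.44 = 1149.69
ΣP(Jan 2016)Q(Jan 2016) = 1.98×298 + 8.68×21 + 2.08×106 + 1.97×77 = 590.04 + 182.28 + 220.48 + 151.69 = 1144.49
link = 1149.69/1144.49 = 1.004544
Link Feb 2016→Mar 2016:
ΣP(Mar 2016)Q(Feb 2016) = 2.34×305 + 7.70×18 + 2.51×119 + 1.71×91 = 713.7 + 138.6 + 298.69 + 155.61 = 1306.6
ΣP(Feb 2016)Q(Feb 2016) = 2.06×305 + 7.75×18 + 2.27×119 + 1.72×91 = 628.3 + 139.5 + 270.13 + 156.52 = 1194.45
link = 1306.6/1194.45 = 1.093893
Chained index = 100 × 1.004544 × 1.093893 = 109.8863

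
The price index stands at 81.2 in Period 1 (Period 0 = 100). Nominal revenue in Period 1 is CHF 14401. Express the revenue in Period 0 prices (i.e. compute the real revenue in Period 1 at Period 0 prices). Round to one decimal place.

Real = Nominal ÷ (Index/100) = 14401 ÷ (81.2/100)
     = 14401 ÷ 0.812 = 17735.2217

17735.2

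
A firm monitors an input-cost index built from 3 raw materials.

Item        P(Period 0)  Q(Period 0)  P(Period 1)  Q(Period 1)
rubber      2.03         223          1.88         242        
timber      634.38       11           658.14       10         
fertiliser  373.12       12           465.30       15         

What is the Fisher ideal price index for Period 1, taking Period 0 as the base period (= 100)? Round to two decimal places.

111.97

Laspeyres component (base-period weights):
ΣP(Period 1)Q(Period 0) = 1.88×223 + 658.14×11 + 465.30×12 = 419.24 + 7239.54 + 5583.6 = 13242.38
ΣP(Period 0)Q(Period 0) = 2.03×223 + 634.38×11 + 373.12×12 = 452.69 + 6978.18 + 4477.44 = 11908.31
L = 13242.38 / 11908.31 × 100 = 111.2028
Paasche component (current-period weights):
ΣP(Period 1)Q(Period 1) = 1.88×242 + 658.14×10 + 465.30×15 = 454.96 + 6581.4 + 6979.5 = 14015.86
ΣP(Period 0)Q(Period 1) = 2.03×242 + 634.38×10 + 373.12×15 = 491.26 + 6343.8 + 5596.8 = 12431.86
P = 14015.86 / 12431.86 × 100 = 112.7415
Fisher = √(L × P) = √(111.2028 × 112.7415) = 111.9695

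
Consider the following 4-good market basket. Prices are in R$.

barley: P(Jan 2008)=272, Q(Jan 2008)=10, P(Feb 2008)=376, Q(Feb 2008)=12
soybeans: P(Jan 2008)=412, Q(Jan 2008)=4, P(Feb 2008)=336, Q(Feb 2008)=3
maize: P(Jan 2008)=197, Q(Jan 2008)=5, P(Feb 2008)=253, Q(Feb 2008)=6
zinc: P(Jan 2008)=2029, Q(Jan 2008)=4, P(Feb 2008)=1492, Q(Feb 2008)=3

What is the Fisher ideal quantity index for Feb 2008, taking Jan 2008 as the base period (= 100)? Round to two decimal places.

90.30

Laspeyres component (base-period weights):
ΣP(Jan 2008)Q(Feb 2008) = 272×12 + 412×3 + 197×6 + 2029×3 = 3264 + 1236 + 1182 + 6087 = 11769
ΣP(Jan 2008)Q(Jan 2008) = 272×10 + 412×4 + 197×5 + 2029×4 = 2720 + 1648 + 985 + 8116 = 13469
L = 11769 / 13469 × 100 = 87.3784
Paasche component (current-period weights):
ΣP(Feb 2008)Q(Feb 2008) = 376×12 + 336×3 + 253×6 + 1492×3 = 4512 + 1008 + 1518 + 4476 = 11514
ΣP(Feb 2008)Q(Jan 2008) = 376×10 + 336×4 + 253×5 + 1492×4 = 3760 + 1344 + 1265 + 5968 = 12337
P = 11514 / 12337 × 100 = 93.3290
Fisher = √(L × P) = √(87.3784 × 93.3290) = 90.3047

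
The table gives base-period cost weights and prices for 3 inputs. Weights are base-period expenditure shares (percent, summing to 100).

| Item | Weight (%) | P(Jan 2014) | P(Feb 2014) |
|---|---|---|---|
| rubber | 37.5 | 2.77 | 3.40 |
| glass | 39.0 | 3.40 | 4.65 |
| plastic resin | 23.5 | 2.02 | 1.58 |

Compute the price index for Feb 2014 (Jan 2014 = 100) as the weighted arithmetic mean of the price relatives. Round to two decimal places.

117.75

rubber: 37.5 × (3.40/2.77) = 37.5 × 1.227437 = 46.0289
glass: 39.0 × (4.65/3.40) = 39.0 × 1.367647 = 53.3382
plastic resin: 23.5 × (1.58/2.02) = 23.5 × 0.782178 = 18.3812
Index = Σ wᵢ·(p₁ᵢ/p₀ᵢ) = 46.0289 + 53.3382 + 18.3812 = 117.7483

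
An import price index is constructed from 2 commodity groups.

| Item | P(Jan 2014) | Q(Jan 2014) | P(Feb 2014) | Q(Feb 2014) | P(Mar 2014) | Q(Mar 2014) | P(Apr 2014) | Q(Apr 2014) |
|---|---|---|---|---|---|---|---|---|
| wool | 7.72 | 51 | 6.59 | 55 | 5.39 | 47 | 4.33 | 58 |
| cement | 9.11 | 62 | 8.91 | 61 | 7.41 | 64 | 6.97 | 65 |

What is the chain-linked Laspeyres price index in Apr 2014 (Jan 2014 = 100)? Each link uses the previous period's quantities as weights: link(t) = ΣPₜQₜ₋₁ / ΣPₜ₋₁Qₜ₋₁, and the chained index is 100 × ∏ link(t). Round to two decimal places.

68.37

Link Jan 2014→Feb 2014:
ΣP(Feb 2014)Q(Jan 2014) = 6.59×51 + 8.91×62 = 336.09 + 552.42 = 888.51
ΣP(Jan 2014)Q(Jan 2014) = 7.72×51 + 9.11×62 = 393.72 + 564.82 = 958.54
link = 888.51/958.54 = 0.926941
Link Feb 2014→Mar 2014:
ΣP(Mar 2014)Q(Feb 2014) = 5.39×55 + 7.41×61 = 296.45 + 452.01 = 748.46
ΣP(Feb 2014)Q(Feb 2014) = 6.59×55 + 8.91×61 = 362.45 + 543.51 = 905.96
link = 748.46/905.96 = 0.826151
Link Mar 2014→Apr 2014:
ΣP(Apr 2014)Q(Mar 2014) = 4.33×47 + 6.97×64 = 203.51 + 446.08 = 649.59
ΣP(Mar 2014)Q(Mar 2014) = 5.39×47 + 7.41×64 = 253.33 + 474.24 = 727.57
link = 649.59/727.57 = 0.892821
Chained index = 100 × 0.926941 × 0.826151 × 0.892821 = 68.3717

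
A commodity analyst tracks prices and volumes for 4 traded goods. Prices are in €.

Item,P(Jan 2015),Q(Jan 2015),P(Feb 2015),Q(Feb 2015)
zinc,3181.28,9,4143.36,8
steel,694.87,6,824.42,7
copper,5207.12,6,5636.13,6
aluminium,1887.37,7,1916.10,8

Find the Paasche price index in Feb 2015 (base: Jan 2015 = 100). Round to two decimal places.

Paasche price index uses current-period quantities as weights.
ΣP(Feb 2015)·Q(Feb 2015) = 4143.36×8 + 824.42×7 + 5636.13×6 + 1916.10×8 = 33146.88 + 5770.94 + 33816.78 + 15328.8 = 88063.4
ΣP(Jan 2015)·Q(Feb 2015) = 3181.28×8 + 694.87×7 + 5207.12×6 + 1887.37×8 = 25450.24 + 4864.09 + 31242.72 + 15098.96 = 76656.01
Index = 88063.4 / 76656.01 × 100 = 114.8813

114.88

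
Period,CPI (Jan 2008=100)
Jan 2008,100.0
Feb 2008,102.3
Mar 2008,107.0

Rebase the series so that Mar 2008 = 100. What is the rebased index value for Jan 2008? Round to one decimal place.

Rebased(Jan 2008) = 100.0 / 107.0 × 100 = 93.4579

93.5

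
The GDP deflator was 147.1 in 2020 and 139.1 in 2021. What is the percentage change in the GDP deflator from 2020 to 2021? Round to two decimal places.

Change = (139.1 − 147.1) / 147.1 × 100
       = -8.0 / 147.1 × 100 = -5.4385%

-5.44%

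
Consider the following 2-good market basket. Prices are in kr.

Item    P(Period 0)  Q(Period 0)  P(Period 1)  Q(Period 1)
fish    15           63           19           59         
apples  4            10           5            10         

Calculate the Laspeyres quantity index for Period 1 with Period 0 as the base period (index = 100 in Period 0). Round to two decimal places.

Laspeyres quantity index uses base-period prices as weights.
ΣP(Period 0)·Q(Period 1) = 15×59 + 4×10 = 885 + 40 = 925
ΣP(Period 0)·Q(Period 0) = 15×63 + 4×10 = 945 + 40 = 985
Index = 925 / 985 × 100 = 93.9086

93.91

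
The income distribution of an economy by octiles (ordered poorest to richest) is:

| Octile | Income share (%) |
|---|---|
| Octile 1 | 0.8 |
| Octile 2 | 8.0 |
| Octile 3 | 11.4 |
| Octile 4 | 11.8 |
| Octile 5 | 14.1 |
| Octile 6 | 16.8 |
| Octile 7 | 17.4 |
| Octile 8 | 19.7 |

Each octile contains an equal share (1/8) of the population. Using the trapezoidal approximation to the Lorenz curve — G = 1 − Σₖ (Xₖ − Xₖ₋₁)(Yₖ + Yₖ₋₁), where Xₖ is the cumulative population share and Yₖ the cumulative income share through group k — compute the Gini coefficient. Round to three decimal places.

Cumulative income shares Yₖ: 0.0080, 0.0880, 0.2020, 0.3200, 0.4610, 0.6290, 0.8030, 1.0000
Σ (Xₖ−Xₖ₋₁)(Yₖ+Yₖ₋₁) = (1/8)(0.0080+0.0000) + (1/8)(0.0880+0.0080) + (1/8)(0.2020+0.0880) + (1/8)(0.3200+0.2020) + (1/8)(0.4610+0.3200) + (1/8)(0.6290+0.4610) + (1/8)(0.8030+0.6290) + (1/8)(1.0000+0.8030)
  = 0.0010 + 0.0120 + 0.0363 + 0.0653 + 0.0976 + 0.1362 + 0.1790 + 0.2254 = 0.7527
G = 1 − 0.7527 = 0.2473

0.247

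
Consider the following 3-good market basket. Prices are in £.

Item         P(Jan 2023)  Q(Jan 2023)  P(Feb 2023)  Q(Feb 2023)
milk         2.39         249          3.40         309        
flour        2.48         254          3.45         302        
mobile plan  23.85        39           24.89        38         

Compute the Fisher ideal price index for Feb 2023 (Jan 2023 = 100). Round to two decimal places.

Laspeyres component (base-period weights):
ΣP(Feb 2023)Q(Jan 2023) = 3.40×249 + 3.45×254 + 24.89×39 = 846.6 + 876.3 + 970.71 = 2693.61
ΣP(Jan 2023)Q(Jan 2023) = 2.39×249 + 2.48×254 + 23.85×39 = 595.11 + 629.92 + 930.15 = 2155.18
L = 2693.61 / 2155.18 × 100 = 124.9831
Paasche component (current-period weights):
ΣP(Feb 2023)Q(Feb 2023) = 3.40×309 + 3.45×302 + 24.89×38 = 1050.6 + 1041.9 + 945.82 = 3038.32
ΣP(Jan 2023)Q(Feb 2023) = 2.39×309 + 2.48×302 + 23.85×38 = 738.51 + 748.96 + 906.3 = 2393.77
P = 3038.32 / 2393.77 × 100 = 126.9261
Fisher = √(L × P) = √(124.9831 × 126.9261) = 125.9509

125.95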